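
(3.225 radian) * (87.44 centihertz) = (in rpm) 26.93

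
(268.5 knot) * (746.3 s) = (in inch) 4.058e+06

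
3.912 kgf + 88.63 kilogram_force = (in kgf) 92.54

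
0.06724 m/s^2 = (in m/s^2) 0.06724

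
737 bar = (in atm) 727.4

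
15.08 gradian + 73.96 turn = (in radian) 464.9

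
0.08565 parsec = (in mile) 1.642e+12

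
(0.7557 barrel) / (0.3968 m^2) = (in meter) 0.3028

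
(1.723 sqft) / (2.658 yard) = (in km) 6.586e-05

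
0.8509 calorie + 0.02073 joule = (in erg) 3.581e+07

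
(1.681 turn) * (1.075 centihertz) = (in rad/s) 0.1135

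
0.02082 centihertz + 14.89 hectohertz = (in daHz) 148.9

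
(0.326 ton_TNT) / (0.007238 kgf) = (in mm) 1.922e+13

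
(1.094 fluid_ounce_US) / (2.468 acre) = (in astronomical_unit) 2.165e-20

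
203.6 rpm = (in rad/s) 21.32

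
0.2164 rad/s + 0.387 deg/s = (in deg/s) 12.79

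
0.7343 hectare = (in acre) 1.814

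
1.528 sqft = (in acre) 3.508e-05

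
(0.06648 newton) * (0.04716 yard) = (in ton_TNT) 6.852e-13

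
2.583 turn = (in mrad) 1.623e+04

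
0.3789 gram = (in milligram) 378.9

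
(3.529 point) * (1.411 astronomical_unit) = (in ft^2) 2.829e+09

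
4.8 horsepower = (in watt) 3579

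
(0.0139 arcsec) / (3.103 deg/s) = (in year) 3.946e-14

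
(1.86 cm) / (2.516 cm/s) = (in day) 8.556e-06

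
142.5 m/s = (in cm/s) 1.425e+04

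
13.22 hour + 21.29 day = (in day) 21.84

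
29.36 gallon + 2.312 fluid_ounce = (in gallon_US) 29.38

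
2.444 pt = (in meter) 0.0008622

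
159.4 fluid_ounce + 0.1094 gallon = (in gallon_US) 1.355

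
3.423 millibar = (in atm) 0.003378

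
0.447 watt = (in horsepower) 0.0005994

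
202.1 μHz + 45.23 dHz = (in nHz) 4.523e+09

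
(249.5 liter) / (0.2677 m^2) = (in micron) 9.32e+05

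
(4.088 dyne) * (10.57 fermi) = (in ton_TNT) 1.033e-28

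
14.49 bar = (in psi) 210.2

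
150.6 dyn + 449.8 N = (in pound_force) 101.1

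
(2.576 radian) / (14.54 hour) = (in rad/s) 4.921e-05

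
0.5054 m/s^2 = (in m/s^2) 0.5054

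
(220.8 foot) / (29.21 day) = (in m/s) 2.667e-05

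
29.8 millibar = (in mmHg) 22.35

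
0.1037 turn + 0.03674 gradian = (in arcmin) 2242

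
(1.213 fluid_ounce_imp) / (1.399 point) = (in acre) 1.726e-05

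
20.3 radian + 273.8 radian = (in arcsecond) 6.066e+07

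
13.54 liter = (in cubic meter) 0.01354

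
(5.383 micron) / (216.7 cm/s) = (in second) 2.484e-06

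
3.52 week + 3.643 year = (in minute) 1.95e+06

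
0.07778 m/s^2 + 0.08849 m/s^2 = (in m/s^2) 0.1663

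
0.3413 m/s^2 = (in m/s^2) 0.3413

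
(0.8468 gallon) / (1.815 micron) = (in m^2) 1766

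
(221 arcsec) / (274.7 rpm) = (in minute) 6.208e-07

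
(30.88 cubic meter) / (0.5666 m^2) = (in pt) 1.545e+05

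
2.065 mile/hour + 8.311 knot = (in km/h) 18.72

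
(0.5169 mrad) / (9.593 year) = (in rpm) 1.632e-11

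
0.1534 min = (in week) 1.522e-05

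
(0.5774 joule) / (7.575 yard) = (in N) 0.08336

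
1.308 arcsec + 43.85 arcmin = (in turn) 0.002031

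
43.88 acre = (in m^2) 1.776e+05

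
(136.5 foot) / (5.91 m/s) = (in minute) 0.1173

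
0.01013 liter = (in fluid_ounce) 0.3425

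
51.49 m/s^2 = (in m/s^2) 51.49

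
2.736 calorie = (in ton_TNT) 2.736e-09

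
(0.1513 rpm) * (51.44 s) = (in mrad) 815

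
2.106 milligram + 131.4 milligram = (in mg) 133.5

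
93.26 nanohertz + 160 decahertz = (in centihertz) 1.6e+05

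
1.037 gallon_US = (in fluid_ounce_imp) 138.2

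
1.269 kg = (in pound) 2.798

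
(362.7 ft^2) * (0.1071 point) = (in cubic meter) 0.001273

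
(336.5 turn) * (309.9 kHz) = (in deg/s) 3.754e+10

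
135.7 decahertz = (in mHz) 1.357e+06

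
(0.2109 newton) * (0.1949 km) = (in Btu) 0.03896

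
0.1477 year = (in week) 7.702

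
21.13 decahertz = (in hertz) 211.3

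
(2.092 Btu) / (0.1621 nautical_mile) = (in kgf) 0.7497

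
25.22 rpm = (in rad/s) 2.641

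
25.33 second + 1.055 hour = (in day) 0.04425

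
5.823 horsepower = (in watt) 4342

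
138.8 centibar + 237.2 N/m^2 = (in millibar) 1390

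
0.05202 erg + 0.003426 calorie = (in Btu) 1.359e-05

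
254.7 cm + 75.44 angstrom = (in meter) 2.547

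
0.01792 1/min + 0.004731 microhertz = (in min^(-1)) 0.01792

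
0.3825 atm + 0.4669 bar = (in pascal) 8.545e+04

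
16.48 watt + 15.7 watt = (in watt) 32.18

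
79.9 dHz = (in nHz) 7.99e+09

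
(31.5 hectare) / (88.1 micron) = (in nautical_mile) 1.931e+06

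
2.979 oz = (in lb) 0.1862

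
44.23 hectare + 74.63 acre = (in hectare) 74.43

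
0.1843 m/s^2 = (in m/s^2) 0.1843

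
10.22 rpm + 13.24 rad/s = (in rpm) 136.7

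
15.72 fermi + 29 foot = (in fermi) 8.839e+15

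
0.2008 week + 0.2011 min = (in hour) 33.74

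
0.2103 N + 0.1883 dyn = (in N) 0.2103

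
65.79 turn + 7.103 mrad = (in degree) 2.368e+04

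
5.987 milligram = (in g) 0.005987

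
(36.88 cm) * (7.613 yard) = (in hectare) 0.0002567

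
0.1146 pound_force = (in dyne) 5.098e+04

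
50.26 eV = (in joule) 8.053e-18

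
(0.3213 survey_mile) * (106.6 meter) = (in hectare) 5.512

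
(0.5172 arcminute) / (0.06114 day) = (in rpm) 2.72e-07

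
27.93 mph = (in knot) 24.27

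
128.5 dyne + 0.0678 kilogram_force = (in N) 0.6662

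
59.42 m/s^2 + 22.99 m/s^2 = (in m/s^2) 82.41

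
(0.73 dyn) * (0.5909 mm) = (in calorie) 1.031e-09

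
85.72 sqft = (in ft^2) 85.72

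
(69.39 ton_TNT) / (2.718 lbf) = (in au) 0.1605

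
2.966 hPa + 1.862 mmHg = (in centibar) 0.5448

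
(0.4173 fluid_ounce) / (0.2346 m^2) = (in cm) 0.00526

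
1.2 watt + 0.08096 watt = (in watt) 1.281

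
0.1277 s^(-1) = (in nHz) 1.277e+08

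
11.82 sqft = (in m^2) 1.098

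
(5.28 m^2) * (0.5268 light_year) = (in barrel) 1.655e+17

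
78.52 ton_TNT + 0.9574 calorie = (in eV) 2.051e+30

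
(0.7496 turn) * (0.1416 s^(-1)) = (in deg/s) 38.21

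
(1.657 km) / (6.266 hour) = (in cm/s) 7.346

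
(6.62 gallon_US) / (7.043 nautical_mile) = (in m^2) 1.921e-06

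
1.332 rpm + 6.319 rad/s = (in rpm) 61.67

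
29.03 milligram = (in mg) 29.03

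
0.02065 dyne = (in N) 2.065e-07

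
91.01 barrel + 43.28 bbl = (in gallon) 5640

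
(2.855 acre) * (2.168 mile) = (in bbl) 2.536e+08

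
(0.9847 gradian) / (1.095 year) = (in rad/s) 4.479e-10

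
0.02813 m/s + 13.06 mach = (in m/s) 4447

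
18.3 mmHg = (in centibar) 2.44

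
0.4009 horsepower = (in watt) 299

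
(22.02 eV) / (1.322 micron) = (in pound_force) 5.999e-13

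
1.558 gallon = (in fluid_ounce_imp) 207.6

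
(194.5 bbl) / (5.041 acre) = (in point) 4.297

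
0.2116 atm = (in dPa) 2.144e+05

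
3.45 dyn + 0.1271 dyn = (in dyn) 3.577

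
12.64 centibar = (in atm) 0.1247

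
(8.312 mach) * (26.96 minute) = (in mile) 2845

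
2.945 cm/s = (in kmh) 0.106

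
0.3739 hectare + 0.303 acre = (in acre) 1.227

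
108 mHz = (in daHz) 0.0108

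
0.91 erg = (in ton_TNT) 2.175e-17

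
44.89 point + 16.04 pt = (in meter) 0.02149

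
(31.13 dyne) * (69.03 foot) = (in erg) 6.55e+04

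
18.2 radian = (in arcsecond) 3.754e+06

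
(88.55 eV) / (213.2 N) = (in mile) 4.135e-23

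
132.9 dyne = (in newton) 0.001329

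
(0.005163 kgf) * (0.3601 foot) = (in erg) 5.557e+04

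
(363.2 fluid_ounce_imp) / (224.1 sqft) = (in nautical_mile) 2.676e-07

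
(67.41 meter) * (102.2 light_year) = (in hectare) 6.518e+15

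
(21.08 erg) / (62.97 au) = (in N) 2.238e-19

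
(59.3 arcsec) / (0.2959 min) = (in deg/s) 0.0009278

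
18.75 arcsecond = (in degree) 0.005208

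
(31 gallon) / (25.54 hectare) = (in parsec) 1.489e-23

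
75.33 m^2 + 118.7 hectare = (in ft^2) 1.278e+07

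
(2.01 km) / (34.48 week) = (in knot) 0.0001874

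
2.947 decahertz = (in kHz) 0.02947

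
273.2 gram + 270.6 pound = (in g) 1.23e+05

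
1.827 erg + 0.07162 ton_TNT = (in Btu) 2.84e+05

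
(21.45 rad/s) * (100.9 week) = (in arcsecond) 2.7e+14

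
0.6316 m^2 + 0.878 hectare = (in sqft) 9.451e+04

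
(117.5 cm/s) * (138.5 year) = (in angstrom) 5.132e+19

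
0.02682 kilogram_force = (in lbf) 0.05913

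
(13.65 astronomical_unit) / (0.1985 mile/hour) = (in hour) 6.392e+09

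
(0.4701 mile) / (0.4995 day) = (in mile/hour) 0.03921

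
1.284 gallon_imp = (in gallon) 1.542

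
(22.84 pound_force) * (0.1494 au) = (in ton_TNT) 542.7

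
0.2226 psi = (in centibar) 1.535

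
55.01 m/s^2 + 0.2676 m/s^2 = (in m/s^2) 55.28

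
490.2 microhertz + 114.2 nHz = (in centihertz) 0.04903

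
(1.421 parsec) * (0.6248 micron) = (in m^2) 2.74e+10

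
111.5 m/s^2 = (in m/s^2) 111.5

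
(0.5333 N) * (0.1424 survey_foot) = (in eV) 1.445e+17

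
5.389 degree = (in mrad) 94.06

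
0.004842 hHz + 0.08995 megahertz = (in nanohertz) 8.995e+13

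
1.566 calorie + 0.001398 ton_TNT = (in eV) 3.651e+25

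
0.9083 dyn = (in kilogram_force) 9.262e-07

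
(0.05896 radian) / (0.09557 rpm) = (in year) 1.868e-07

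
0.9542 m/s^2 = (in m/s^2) 0.9542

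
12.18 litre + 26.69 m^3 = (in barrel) 168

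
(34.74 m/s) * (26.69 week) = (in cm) 5.608e+10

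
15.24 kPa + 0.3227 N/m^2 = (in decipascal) 1.524e+05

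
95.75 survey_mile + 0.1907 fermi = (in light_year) 1.629e-11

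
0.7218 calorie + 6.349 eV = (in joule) 3.02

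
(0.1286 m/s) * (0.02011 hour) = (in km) 0.00931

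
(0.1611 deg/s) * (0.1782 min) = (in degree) 1.722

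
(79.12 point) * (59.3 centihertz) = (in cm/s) 1.655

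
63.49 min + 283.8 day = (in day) 283.8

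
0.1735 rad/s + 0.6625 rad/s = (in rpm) 7.983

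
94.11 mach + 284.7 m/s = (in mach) 94.95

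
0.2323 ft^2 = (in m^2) 0.02158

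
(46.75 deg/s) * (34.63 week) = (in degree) 9.791e+08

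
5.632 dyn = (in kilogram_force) 5.743e-06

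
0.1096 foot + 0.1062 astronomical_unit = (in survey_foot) 5.212e+10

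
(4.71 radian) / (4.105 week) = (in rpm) 1.812e-05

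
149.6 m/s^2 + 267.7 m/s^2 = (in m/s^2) 417.3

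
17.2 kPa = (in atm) 0.1698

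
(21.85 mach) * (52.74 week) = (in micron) 2.373e+17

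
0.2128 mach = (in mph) 162.1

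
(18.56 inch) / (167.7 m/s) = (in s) 0.002811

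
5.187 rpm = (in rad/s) 0.5432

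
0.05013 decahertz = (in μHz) 5.013e+05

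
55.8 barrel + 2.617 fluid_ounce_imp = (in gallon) 2344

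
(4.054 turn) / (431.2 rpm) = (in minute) 0.009402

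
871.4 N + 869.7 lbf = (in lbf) 1066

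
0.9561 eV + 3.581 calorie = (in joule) 14.98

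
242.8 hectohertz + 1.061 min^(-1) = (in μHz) 2.428e+10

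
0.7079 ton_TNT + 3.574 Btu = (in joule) 2.962e+09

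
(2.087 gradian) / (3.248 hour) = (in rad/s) 2.804e-06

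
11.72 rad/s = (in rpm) 111.9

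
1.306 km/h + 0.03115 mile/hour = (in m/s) 0.3767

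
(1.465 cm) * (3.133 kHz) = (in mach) 0.1348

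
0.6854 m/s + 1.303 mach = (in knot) 863.8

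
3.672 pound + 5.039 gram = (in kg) 1.671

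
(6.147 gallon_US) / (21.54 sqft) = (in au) 7.773e-14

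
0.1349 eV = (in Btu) 2.049e-23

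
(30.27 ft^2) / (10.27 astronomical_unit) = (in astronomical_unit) 1.224e-23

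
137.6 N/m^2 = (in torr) 1.032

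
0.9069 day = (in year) 0.002485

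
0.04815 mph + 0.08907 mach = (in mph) 67.89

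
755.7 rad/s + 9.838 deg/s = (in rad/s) 755.9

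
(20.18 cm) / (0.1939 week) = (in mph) 3.849e-06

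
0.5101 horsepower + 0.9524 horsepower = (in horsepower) 1.463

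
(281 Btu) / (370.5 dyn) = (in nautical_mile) 4.321e+04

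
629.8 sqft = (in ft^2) 629.8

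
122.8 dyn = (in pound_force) 0.0002761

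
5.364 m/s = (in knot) 10.43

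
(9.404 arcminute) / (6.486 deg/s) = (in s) 0.02416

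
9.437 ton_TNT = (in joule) 3.948e+10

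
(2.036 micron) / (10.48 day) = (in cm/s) 2.249e-10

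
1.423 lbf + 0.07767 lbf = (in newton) 6.675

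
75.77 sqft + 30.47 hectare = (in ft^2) 3.28e+06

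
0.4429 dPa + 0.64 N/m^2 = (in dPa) 6.843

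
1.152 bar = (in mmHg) 864.1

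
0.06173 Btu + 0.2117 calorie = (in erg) 6.601e+08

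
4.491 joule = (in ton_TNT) 1.073e-09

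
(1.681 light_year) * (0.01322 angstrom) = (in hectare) 2.102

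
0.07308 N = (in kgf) 0.007452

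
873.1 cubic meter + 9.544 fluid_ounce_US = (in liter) 8.731e+05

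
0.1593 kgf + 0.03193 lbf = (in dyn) 1.704e+05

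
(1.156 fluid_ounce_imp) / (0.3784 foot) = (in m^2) 0.0002848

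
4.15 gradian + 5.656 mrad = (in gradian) 4.51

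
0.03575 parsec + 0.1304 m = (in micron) 1.103e+21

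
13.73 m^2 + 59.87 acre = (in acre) 59.87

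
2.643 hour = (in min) 158.6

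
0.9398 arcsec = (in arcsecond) 0.9398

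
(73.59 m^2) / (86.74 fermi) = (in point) 2.405e+18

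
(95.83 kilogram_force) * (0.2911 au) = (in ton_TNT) 9781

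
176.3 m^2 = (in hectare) 0.01763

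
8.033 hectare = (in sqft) 8.647e+05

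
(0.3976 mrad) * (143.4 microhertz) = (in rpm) 5.445e-07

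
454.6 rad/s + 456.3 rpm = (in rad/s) 502.4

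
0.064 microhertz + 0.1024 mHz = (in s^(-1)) 0.0001025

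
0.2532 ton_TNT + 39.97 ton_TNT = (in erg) 1.683e+18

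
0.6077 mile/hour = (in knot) 0.5281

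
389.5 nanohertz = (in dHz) 3.895e-06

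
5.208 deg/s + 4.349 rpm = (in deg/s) 31.3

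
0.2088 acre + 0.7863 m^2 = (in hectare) 0.08458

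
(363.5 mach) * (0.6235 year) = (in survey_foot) 7.985e+12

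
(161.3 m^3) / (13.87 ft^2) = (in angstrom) 1.252e+12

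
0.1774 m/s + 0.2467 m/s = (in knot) 0.8244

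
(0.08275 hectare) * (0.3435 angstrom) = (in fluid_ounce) 0.0009612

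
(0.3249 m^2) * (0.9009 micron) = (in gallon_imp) 6.439e-05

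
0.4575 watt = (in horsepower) 0.0006135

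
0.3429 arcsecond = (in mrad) 0.001662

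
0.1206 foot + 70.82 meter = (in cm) 7086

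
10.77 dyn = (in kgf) 1.098e-05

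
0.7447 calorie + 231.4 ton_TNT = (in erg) 9.682e+18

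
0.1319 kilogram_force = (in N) 1.293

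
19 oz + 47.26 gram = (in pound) 1.292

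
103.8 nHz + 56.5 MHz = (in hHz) 5.65e+05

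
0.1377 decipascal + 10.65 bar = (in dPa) 1.065e+07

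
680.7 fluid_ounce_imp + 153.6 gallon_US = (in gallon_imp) 132.2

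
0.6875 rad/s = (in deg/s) 39.39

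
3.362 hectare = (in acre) 8.308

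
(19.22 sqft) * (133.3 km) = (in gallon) 6.288e+07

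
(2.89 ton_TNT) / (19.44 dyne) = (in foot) 2.041e+14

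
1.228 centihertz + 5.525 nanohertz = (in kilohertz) 1.228e-05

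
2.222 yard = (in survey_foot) 6.666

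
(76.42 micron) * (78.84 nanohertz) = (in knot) 1.171e-11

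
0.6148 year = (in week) 32.06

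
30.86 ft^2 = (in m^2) 2.867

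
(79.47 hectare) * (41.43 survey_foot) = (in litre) 1.004e+10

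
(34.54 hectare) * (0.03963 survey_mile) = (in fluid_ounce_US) 7.449e+11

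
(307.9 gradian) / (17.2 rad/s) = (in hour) 7.811e-05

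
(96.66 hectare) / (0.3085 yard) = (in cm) 3.427e+08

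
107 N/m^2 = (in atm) 0.001056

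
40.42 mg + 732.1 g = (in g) 732.1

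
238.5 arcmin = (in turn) 0.01104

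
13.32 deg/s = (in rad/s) 0.2325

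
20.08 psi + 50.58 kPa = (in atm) 1.866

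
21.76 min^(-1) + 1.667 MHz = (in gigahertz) 0.001667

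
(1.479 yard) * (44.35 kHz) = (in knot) 1.166e+05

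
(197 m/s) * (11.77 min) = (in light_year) 1.471e-11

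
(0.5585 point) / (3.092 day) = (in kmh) 2.655e-09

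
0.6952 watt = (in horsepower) 0.0009323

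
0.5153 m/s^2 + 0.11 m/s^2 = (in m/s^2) 0.6253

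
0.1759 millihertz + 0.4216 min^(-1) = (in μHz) 7203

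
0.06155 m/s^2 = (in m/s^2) 0.06155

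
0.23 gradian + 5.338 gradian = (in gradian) 5.568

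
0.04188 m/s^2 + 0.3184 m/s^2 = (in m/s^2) 0.3603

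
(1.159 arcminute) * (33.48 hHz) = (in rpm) 10.78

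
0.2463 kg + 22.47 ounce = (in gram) 883.3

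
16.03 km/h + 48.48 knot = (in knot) 57.14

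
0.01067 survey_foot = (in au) 2.174e-14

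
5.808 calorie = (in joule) 24.3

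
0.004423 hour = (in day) 0.0001843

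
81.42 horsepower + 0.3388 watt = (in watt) 6.072e+04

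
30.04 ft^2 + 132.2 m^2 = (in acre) 0.03336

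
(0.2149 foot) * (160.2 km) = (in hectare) 1.049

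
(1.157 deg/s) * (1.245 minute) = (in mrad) 1508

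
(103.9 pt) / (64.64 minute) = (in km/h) 3.402e-05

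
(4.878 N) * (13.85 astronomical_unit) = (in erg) 1.011e+20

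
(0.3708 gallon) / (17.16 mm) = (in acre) 2.021e-05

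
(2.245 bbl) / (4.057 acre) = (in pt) 0.06162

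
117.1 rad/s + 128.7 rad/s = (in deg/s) 1.408e+04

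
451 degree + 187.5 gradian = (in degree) 619.8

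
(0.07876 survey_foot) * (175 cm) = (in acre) 1.038e-05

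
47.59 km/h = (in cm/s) 1322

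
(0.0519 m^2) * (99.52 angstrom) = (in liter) 5.165e-07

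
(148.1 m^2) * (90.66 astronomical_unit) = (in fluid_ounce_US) 6.792e+19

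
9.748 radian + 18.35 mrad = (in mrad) 9766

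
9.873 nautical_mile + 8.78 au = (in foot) 4.309e+12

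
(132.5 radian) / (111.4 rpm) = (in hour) 0.003155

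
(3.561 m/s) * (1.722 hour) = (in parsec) 7.154e-13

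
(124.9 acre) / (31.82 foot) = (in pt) 1.477e+08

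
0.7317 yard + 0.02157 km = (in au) 1.487e-10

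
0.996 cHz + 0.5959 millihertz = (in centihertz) 1.056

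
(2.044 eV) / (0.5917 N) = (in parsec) 1.794e-35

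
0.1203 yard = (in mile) 6.835e-05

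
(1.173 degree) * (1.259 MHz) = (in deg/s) 1.477e+06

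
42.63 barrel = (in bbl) 42.63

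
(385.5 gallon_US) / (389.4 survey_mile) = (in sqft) 2.506e-05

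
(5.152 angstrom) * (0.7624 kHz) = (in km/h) 1.414e-06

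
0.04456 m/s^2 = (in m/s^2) 0.04456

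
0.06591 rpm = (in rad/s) 0.006902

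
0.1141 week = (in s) 6.901e+04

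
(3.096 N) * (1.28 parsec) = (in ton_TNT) 2.923e+07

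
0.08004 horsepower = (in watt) 59.69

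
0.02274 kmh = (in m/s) 0.006317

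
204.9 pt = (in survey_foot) 0.2372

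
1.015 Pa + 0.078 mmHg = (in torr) 0.08561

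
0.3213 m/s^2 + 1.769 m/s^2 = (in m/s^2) 2.09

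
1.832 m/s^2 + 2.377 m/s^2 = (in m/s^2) 4.209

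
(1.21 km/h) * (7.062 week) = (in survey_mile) 892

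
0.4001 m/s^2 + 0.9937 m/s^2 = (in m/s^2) 1.394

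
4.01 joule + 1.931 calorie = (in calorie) 2.889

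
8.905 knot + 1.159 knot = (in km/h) 18.64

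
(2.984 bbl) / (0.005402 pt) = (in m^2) 2.489e+05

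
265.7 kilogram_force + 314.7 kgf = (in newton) 5692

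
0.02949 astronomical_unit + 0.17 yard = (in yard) 4.825e+09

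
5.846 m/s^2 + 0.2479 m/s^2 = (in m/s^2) 6.094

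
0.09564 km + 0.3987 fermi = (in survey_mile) 0.05943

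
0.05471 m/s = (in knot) 0.1063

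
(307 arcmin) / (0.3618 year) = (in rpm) 7.474e-08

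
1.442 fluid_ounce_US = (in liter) 0.04265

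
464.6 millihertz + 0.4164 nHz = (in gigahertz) 4.646e-10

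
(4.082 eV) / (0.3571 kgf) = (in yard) 2.042e-19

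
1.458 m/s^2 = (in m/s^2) 1.458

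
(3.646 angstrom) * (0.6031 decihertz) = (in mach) 6.458e-14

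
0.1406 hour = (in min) 8.436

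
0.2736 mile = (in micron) 4.403e+08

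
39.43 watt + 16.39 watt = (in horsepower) 0.07486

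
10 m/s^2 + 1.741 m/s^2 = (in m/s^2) 11.74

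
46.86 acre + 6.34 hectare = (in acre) 62.53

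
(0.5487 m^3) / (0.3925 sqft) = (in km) 0.01505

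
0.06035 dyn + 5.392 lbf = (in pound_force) 5.392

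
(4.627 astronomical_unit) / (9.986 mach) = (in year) 6.455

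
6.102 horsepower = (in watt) 4550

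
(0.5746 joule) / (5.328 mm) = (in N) 107.8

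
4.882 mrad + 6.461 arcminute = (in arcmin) 23.24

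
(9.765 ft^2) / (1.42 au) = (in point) 1.211e-08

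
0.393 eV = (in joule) 6.297e-20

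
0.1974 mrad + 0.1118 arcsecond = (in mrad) 0.1979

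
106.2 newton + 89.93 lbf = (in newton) 506.2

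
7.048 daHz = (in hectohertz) 0.7048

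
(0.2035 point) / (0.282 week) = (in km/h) 1.515e-09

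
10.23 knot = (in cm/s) 526.3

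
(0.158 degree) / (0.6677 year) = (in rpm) 1.251e-09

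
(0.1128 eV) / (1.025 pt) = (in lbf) 1.124e-17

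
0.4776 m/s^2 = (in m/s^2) 0.4776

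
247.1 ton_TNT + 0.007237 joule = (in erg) 1.034e+19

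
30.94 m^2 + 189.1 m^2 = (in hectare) 0.022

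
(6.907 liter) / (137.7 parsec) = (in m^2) 1.626e-21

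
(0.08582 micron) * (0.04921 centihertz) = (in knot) 8.209e-11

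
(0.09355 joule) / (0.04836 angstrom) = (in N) 1.934e+10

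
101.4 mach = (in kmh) 1.243e+05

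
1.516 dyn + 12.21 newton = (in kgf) 1.245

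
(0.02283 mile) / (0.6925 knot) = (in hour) 0.02865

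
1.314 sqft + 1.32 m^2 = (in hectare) 0.0001442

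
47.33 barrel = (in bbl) 47.33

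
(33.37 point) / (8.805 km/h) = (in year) 1.526e-10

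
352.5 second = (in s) 352.5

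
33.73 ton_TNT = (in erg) 1.411e+18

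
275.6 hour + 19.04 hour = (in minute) 1.768e+04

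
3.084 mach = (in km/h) 3780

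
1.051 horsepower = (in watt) 783.7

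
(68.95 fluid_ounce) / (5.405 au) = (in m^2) 2.522e-15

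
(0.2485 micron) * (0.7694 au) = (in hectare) 2.86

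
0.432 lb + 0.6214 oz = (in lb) 0.4708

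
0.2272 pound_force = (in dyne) 1.011e+05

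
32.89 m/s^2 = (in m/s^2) 32.89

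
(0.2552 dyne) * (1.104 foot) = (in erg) 8.587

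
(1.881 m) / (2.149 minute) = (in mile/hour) 0.03263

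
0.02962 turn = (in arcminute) 639.8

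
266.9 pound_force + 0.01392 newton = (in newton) 1187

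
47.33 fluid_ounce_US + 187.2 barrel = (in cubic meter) 29.76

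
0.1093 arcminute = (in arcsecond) 6.558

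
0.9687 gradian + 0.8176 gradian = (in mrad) 28.06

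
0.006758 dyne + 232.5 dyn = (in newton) 0.002325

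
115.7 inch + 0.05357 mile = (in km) 0.08915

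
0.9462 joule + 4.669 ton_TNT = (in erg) 1.954e+17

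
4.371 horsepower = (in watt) 3259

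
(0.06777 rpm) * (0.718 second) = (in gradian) 0.3244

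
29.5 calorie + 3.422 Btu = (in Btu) 3.539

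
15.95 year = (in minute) 8.383e+06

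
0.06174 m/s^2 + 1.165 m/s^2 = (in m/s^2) 1.227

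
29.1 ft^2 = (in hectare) 0.0002703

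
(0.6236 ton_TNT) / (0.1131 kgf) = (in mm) 2.352e+12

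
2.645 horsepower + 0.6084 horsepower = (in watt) 2426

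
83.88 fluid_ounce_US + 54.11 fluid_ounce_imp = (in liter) 4.018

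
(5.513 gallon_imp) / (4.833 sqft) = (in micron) 5.582e+04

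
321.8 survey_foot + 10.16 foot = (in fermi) 1.012e+17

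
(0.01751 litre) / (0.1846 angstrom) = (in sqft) 1.021e+07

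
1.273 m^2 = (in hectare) 0.0001273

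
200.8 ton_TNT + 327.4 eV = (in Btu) 7.963e+08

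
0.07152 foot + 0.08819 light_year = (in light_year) 0.08819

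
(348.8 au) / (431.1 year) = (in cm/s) 3.838e+05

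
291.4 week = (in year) 5.588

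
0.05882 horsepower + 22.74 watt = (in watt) 66.6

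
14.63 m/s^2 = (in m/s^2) 14.63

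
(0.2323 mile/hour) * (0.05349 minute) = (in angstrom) 3.333e+09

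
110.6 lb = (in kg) 50.17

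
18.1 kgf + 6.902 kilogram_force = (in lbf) 55.12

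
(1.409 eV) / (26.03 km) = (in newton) 8.673e-24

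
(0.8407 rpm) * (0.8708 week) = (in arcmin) 1.594e+08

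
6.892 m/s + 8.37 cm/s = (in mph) 15.6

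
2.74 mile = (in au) 2.948e-08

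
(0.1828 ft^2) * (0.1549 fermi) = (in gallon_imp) 5.787e-16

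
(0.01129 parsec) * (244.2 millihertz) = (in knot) 1.654e+14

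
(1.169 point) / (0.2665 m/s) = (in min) 2.579e-05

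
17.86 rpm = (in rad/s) 1.87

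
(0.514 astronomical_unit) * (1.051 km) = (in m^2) 8.081e+13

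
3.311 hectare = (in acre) 8.182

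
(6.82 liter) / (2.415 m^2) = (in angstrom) 2.824e+07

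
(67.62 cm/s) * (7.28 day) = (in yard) 4.651e+05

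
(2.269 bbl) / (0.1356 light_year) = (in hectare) 2.812e-20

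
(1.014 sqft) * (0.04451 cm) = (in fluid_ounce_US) 1.418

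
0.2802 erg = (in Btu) 2.656e-11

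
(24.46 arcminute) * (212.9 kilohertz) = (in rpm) 1.447e+04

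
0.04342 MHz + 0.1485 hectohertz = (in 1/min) 2.606e+06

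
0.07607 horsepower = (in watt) 56.73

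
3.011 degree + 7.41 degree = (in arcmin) 625.3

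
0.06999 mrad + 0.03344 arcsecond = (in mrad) 0.07015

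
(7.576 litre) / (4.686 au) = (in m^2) 1.081e-14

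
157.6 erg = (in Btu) 1.494e-08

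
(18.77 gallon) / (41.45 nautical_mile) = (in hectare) 9.256e-11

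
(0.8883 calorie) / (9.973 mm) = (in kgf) 38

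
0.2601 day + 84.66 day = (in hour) 2038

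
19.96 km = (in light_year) 2.11e-12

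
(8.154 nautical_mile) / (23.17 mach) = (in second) 1.914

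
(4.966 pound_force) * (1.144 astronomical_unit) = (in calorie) 9.036e+11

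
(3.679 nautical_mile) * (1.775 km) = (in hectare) 1209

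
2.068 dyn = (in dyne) 2.068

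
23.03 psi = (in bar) 1.588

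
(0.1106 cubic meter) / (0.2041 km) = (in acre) 1.339e-07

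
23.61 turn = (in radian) 148.3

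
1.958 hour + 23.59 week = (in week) 23.6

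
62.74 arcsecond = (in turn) 4.841e-05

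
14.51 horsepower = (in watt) 1.082e+04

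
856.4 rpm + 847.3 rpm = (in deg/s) 1.022e+04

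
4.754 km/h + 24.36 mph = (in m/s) 12.21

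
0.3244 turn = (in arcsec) 4.204e+05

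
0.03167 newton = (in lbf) 0.00712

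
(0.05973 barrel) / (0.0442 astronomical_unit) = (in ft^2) 1.546e-11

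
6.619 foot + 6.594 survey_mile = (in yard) 1.161e+04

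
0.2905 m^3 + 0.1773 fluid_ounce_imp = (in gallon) 76.74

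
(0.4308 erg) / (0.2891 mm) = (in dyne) 14.9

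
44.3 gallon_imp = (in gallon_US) 53.2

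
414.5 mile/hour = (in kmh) 667.1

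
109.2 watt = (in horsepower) 0.1464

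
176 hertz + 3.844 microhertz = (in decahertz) 17.6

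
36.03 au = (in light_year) 0.0005697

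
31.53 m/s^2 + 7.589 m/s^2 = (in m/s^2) 39.12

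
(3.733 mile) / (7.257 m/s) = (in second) 827.8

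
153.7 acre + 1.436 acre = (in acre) 155.1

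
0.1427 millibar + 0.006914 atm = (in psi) 0.1037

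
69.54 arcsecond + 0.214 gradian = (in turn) 0.0005887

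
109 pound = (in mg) 4.944e+07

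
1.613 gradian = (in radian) 0.02534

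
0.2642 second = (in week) 4.368e-07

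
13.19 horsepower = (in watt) 9836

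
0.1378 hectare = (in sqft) 1.483e+04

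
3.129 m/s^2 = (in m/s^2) 3.129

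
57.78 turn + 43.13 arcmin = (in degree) 2.08e+04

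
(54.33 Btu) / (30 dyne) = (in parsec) 6.192e-09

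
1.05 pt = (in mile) 2.302e-07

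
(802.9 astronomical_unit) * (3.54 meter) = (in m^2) 4.252e+14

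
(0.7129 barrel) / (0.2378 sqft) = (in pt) 1.454e+04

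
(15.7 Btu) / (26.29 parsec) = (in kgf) 2.082e-15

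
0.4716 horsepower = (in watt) 351.7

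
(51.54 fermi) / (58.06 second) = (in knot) 1.726e-15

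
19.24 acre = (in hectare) 7.786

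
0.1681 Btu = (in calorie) 42.39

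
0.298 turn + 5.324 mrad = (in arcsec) 3.873e+05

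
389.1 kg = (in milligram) 3.891e+08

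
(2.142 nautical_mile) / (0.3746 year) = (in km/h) 0.001209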